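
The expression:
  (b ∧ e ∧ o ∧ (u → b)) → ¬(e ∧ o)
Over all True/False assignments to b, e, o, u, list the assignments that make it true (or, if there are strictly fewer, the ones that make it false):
is false only for:
  b=True, e=True, o=True, u=False;
  b=True, e=True, o=True, u=True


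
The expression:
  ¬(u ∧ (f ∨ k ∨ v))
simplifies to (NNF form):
(¬f ∧ ¬k ∧ ¬v) ∨ ¬u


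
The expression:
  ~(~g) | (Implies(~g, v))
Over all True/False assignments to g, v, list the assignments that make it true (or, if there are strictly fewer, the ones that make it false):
is false only for:
  g=False, v=False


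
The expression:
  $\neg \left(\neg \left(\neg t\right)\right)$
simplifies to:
$\neg t$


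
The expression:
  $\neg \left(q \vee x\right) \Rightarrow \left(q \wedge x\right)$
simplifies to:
$q \vee x$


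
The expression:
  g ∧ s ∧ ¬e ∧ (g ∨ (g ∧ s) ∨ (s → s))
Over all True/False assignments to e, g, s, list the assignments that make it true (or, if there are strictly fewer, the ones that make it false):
is true only for:
  e=False, g=True, s=True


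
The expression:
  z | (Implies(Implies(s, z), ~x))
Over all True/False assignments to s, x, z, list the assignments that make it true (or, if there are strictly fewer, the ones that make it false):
is false only for:
  s=False, x=True, z=False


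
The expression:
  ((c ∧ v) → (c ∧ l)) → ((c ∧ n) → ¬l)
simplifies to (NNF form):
¬c ∨ ¬l ∨ ¬n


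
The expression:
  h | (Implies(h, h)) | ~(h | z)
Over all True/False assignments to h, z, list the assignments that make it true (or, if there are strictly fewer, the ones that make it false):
is always true.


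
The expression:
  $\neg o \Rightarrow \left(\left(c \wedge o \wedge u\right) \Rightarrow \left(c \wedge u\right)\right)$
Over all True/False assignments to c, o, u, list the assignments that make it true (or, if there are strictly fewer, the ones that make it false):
is always true.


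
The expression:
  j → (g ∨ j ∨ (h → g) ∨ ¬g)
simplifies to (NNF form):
True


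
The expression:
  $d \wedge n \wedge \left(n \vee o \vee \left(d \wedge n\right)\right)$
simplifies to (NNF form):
$d \wedge n$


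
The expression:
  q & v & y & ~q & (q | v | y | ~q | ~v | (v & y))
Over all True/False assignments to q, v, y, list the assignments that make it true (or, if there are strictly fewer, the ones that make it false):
is never true.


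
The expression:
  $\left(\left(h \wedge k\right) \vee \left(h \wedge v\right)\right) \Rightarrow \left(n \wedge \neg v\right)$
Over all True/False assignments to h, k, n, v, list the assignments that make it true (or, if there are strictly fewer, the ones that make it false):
is false only for:
  h=True, k=False, n=False, v=True;
  h=True, k=False, n=True, v=True;
  h=True, k=True, n=False, v=False;
  h=True, k=True, n=False, v=True;
  h=True, k=True, n=True, v=True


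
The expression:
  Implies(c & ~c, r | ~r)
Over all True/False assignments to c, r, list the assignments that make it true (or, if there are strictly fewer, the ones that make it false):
is always true.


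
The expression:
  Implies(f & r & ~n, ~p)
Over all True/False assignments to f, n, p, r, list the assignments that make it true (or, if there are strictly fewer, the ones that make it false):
is false only for:
  f=True, n=False, p=True, r=True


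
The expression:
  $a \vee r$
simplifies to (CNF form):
$a \vee r$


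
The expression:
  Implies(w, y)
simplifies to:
y | ~w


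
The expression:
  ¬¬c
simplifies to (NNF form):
c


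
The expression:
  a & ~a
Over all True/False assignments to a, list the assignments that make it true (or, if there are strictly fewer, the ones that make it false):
is never true.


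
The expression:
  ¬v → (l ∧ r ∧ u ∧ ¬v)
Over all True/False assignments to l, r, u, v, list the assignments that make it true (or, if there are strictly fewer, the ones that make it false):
is false only for:
  l=False, r=False, u=False, v=False;
  l=False, r=False, u=True, v=False;
  l=False, r=True, u=False, v=False;
  l=False, r=True, u=True, v=False;
  l=True, r=False, u=False, v=False;
  l=True, r=False, u=True, v=False;
  l=True, r=True, u=False, v=False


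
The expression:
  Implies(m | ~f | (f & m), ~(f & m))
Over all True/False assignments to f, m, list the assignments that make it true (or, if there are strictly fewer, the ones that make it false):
is false only for:
  f=True, m=True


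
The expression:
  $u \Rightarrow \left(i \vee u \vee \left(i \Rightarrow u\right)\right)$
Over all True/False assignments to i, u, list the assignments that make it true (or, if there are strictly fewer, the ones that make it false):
is always true.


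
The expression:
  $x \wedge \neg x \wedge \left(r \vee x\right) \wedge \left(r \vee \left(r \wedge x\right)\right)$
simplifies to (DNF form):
$\text{False}$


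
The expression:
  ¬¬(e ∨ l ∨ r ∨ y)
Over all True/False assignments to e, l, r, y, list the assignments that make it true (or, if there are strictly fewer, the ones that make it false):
is false only for:
  e=False, l=False, r=False, y=False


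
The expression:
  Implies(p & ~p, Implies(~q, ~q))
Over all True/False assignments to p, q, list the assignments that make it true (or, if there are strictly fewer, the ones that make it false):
is always true.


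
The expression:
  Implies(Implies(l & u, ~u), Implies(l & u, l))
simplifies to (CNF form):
True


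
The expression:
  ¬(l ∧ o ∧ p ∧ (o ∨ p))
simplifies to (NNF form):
¬l ∨ ¬o ∨ ¬p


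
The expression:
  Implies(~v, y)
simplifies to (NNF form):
v | y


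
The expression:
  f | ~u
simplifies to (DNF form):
f | ~u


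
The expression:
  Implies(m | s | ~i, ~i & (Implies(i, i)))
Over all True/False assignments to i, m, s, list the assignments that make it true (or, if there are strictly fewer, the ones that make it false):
is false only for:
  i=True, m=False, s=True;
  i=True, m=True, s=False;
  i=True, m=True, s=True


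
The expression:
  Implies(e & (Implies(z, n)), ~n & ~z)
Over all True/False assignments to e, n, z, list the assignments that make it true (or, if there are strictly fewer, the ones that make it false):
is false only for:
  e=True, n=True, z=False;
  e=True, n=True, z=True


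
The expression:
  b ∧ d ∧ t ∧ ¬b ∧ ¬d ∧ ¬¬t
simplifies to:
False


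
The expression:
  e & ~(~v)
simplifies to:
e & v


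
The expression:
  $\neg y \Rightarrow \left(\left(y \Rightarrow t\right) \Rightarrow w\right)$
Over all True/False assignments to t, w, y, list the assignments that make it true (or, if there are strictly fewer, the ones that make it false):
is false only for:
  t=False, w=False, y=False;
  t=True, w=False, y=False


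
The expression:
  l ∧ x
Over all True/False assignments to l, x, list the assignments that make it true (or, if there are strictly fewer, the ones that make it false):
is true only for:
  l=True, x=True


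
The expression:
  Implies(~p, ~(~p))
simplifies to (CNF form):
p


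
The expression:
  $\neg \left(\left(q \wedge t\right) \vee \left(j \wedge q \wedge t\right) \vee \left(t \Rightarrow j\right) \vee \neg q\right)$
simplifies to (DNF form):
$\text{False}$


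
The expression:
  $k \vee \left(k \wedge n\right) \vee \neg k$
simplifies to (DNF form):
$\text{True}$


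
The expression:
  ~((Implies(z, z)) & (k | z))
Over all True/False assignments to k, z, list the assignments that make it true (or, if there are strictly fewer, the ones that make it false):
is true only for:
  k=False, z=False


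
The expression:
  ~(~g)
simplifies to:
g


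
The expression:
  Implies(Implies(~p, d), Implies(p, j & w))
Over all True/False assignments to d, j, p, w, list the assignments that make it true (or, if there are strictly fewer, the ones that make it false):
is false only for:
  d=False, j=False, p=True, w=False;
  d=False, j=False, p=True, w=True;
  d=False, j=True, p=True, w=False;
  d=True, j=False, p=True, w=False;
  d=True, j=False, p=True, w=True;
  d=True, j=True, p=True, w=False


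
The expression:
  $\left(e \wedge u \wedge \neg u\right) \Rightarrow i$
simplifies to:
$\text{True}$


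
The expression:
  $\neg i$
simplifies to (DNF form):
$\neg i$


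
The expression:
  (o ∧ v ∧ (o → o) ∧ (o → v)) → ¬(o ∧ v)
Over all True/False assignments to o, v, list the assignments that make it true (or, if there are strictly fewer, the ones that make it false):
is false only for:
  o=True, v=True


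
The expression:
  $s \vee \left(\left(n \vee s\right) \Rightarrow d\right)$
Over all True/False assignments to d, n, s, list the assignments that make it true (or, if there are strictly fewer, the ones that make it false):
is false only for:
  d=False, n=True, s=False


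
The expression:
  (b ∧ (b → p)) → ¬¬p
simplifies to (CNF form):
True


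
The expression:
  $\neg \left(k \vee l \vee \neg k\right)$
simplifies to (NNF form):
$\text{False}$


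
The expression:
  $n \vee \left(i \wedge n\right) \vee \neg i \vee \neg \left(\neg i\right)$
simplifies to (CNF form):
$\text{True}$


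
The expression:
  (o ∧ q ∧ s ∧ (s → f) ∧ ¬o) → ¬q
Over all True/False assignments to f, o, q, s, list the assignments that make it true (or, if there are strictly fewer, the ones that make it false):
is always true.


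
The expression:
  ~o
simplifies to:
~o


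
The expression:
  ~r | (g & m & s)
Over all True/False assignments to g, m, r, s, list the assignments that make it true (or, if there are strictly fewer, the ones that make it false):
is false only for:
  g=False, m=False, r=True, s=False;
  g=False, m=False, r=True, s=True;
  g=False, m=True, r=True, s=False;
  g=False, m=True, r=True, s=True;
  g=True, m=False, r=True, s=False;
  g=True, m=False, r=True, s=True;
  g=True, m=True, r=True, s=False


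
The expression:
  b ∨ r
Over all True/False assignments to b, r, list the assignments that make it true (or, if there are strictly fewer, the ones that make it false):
is false only for:
  b=False, r=False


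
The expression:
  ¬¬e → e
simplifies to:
True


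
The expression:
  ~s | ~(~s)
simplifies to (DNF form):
True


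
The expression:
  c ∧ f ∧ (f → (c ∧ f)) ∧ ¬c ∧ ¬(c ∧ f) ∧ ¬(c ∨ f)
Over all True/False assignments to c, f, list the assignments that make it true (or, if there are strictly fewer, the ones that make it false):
is never true.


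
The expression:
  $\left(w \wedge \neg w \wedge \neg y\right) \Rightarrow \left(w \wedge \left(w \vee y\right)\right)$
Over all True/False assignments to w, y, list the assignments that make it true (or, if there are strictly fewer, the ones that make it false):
is always true.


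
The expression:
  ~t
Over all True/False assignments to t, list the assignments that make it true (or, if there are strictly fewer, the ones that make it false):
is true only for:
  t=False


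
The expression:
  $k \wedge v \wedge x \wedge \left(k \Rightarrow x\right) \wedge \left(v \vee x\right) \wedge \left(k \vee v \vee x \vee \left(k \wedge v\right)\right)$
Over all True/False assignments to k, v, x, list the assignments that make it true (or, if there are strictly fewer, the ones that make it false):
is true only for:
  k=True, v=True, x=True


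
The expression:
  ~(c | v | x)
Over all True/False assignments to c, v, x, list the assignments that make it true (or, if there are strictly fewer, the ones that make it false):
is true only for:
  c=False, v=False, x=False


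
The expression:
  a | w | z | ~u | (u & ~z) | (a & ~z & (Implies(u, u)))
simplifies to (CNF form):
True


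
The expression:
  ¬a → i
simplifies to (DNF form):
a ∨ i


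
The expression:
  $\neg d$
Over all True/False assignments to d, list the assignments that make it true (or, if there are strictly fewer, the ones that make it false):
is true only for:
  d=False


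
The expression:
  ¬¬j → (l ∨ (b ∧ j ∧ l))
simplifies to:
l ∨ ¬j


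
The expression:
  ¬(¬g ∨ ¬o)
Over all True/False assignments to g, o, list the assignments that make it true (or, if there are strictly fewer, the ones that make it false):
is true only for:
  g=True, o=True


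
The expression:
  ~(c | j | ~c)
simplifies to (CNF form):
False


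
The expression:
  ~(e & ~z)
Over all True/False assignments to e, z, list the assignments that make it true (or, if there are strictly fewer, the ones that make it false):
is false only for:
  e=True, z=False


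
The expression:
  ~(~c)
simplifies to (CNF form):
c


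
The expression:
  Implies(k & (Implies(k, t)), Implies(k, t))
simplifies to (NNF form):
True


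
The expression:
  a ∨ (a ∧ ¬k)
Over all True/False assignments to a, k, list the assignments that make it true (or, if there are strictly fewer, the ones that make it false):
is true only for:
  a=True, k=False;
  a=True, k=True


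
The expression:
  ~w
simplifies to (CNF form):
~w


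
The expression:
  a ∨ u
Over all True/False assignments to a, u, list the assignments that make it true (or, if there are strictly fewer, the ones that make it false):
is false only for:
  a=False, u=False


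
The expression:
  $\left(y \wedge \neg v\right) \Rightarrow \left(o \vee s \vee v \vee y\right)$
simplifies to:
$\text{True}$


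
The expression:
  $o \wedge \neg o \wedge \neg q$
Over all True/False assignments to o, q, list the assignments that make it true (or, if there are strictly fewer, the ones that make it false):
is never true.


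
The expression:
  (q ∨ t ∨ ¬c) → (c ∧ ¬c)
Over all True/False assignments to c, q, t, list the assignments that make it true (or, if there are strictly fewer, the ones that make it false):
is true only for:
  c=True, q=False, t=False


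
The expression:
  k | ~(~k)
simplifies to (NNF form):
k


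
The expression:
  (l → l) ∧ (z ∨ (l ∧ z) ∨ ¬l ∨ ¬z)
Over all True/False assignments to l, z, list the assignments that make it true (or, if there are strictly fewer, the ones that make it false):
is always true.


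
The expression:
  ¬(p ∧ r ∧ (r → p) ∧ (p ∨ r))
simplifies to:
¬p ∨ ¬r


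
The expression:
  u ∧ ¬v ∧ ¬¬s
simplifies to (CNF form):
s ∧ u ∧ ¬v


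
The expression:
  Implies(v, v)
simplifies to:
True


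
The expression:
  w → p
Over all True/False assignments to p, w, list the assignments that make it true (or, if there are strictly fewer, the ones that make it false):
is false only for:
  p=False, w=True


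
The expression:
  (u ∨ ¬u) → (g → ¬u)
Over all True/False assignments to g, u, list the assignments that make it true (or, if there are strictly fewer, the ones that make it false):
is false only for:
  g=True, u=True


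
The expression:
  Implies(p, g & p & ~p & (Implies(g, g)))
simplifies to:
~p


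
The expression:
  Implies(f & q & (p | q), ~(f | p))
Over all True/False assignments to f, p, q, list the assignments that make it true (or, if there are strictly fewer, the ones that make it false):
is false only for:
  f=True, p=False, q=True;
  f=True, p=True, q=True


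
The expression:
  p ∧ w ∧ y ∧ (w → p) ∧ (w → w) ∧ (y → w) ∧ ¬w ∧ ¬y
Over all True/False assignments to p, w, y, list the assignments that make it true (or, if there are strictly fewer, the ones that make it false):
is never true.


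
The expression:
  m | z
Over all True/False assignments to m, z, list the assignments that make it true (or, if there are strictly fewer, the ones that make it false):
is false only for:
  m=False, z=False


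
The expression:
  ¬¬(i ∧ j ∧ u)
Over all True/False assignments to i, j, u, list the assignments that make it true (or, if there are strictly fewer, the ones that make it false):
is true only for:
  i=True, j=True, u=True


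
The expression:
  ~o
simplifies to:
~o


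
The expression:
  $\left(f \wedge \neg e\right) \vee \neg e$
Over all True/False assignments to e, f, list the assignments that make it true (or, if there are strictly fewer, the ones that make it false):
is true only for:
  e=False, f=False;
  e=False, f=True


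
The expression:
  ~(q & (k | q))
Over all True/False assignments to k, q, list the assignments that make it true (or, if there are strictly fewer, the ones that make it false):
is true only for:
  k=False, q=False;
  k=True, q=False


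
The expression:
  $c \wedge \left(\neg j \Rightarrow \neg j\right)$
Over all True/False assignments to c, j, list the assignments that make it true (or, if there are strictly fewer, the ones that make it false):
is true only for:
  c=True, j=False;
  c=True, j=True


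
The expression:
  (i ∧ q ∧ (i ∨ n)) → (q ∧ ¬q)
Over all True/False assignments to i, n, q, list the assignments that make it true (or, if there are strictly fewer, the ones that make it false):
is false only for:
  i=True, n=False, q=True;
  i=True, n=True, q=True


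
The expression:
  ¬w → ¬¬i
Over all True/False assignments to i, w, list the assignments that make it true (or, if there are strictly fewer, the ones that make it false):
is false only for:
  i=False, w=False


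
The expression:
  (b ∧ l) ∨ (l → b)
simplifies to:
b ∨ ¬l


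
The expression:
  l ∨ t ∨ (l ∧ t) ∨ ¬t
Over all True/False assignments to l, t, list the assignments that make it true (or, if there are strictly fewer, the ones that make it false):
is always true.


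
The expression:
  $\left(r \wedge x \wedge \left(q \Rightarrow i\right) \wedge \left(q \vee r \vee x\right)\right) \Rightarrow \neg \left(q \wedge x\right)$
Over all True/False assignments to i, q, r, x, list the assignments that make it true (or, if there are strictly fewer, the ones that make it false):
is false only for:
  i=True, q=True, r=True, x=True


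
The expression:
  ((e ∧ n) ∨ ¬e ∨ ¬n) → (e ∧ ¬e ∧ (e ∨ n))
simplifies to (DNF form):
False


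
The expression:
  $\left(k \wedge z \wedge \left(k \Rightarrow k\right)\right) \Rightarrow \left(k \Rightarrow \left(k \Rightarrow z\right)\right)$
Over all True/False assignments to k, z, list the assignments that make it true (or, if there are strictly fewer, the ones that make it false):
is always true.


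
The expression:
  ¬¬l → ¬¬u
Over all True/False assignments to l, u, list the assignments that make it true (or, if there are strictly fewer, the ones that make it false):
is false only for:
  l=True, u=False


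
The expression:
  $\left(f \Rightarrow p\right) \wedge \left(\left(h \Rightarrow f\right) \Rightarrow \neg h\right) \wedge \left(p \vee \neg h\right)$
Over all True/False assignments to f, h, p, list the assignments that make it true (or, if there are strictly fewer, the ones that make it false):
is true only for:
  f=False, h=False, p=False;
  f=False, h=False, p=True;
  f=False, h=True, p=True;
  f=True, h=False, p=True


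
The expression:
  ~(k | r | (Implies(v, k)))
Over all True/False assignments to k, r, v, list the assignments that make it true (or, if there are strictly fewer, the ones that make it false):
is true only for:
  k=False, r=False, v=True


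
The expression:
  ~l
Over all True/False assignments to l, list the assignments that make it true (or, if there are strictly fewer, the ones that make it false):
is true only for:
  l=False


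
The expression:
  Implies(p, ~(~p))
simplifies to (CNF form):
True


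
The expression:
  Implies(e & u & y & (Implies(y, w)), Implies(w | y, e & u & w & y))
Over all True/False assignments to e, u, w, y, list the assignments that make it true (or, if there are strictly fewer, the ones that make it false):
is always true.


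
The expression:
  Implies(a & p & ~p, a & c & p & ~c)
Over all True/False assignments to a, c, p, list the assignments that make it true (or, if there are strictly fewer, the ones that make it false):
is always true.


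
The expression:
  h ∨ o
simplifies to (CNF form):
h ∨ o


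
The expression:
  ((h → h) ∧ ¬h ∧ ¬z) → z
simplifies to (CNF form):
h ∨ z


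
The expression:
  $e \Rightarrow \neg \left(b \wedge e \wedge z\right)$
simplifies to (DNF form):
$\neg b \vee \neg e \vee \neg z$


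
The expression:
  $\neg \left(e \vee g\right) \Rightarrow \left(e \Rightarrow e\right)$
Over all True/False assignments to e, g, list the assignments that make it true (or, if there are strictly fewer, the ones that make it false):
is always true.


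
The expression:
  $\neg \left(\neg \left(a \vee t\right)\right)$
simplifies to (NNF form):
$a \vee t$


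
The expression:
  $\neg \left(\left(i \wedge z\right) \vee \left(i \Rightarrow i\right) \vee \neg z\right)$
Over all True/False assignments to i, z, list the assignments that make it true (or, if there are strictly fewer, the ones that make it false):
is never true.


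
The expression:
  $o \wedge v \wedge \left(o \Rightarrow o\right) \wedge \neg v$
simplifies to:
$\text{False}$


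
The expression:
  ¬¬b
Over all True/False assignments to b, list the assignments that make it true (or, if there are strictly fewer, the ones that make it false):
is true only for:
  b=True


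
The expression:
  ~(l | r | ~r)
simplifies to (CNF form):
False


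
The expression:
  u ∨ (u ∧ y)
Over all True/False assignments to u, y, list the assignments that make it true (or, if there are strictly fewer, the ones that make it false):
is true only for:
  u=True, y=False;
  u=True, y=True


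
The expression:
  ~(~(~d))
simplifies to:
~d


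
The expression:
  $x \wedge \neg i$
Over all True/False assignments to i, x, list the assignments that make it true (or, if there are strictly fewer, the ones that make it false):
is true only for:
  i=False, x=True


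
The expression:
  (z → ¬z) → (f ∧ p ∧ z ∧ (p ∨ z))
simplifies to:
z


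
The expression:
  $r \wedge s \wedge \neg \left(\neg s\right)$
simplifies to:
$r \wedge s$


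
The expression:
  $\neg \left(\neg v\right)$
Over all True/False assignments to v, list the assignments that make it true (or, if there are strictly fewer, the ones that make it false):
is true only for:
  v=True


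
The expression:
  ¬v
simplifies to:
¬v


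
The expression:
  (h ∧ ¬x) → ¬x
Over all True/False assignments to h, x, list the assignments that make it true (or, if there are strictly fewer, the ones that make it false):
is always true.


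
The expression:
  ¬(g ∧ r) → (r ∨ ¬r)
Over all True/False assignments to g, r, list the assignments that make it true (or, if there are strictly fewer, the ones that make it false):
is always true.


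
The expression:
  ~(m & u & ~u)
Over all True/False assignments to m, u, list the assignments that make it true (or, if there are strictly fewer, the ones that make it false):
is always true.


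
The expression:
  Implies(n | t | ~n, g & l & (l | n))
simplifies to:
g & l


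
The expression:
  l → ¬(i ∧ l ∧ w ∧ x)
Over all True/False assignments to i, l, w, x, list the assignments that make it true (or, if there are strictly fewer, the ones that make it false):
is false only for:
  i=True, l=True, w=True, x=True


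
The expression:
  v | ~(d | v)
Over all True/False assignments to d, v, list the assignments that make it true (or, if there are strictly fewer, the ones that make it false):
is false only for:
  d=True, v=False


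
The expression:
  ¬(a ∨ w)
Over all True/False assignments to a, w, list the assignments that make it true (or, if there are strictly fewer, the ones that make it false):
is true only for:
  a=False, w=False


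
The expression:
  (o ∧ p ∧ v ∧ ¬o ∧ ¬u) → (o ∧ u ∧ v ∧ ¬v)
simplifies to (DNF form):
True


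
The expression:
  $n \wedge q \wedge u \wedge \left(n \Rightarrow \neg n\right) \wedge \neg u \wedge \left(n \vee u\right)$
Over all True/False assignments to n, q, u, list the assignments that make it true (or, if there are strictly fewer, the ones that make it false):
is never true.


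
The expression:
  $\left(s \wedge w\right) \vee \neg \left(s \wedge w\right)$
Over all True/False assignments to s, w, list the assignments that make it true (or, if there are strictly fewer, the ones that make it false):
is always true.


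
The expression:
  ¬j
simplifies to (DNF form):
¬j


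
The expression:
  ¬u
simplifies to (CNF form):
¬u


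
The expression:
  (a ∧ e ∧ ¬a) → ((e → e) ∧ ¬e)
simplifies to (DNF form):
True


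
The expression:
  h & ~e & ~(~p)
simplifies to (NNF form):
h & p & ~e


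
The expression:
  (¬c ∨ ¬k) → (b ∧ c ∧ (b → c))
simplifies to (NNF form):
c ∧ (b ∨ k)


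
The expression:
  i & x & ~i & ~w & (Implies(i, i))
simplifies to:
False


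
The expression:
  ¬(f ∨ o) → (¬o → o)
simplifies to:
f ∨ o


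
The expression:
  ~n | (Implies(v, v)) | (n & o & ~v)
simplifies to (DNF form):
True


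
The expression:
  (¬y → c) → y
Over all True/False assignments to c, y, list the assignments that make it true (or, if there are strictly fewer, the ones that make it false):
is false only for:
  c=True, y=False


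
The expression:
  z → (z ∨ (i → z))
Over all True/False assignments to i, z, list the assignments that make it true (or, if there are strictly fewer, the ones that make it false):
is always true.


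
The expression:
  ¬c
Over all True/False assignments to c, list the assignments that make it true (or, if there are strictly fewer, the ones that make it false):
is true only for:
  c=False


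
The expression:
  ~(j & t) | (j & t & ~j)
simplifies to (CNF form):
~j | ~t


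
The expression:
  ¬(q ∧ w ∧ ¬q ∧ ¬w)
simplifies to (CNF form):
True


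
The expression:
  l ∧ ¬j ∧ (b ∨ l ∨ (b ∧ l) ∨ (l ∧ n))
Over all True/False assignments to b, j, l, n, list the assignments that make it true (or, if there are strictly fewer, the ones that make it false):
is true only for:
  b=False, j=False, l=True, n=False;
  b=False, j=False, l=True, n=True;
  b=True, j=False, l=True, n=False;
  b=True, j=False, l=True, n=True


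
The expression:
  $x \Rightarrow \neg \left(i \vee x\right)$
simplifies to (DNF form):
$\neg x$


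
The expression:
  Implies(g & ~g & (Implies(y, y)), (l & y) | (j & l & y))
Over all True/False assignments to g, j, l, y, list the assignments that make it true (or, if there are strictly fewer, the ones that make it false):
is always true.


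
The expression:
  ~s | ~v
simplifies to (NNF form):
~s | ~v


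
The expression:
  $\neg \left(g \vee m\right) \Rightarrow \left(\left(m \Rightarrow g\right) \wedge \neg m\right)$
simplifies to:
$\text{True}$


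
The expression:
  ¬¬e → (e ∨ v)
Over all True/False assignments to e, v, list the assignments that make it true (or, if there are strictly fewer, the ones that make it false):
is always true.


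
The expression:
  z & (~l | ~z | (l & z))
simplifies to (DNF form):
z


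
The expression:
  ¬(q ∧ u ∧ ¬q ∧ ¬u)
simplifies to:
True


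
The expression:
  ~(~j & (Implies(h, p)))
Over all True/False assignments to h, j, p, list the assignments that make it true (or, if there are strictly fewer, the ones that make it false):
is false only for:
  h=False, j=False, p=False;
  h=False, j=False, p=True;
  h=True, j=False, p=True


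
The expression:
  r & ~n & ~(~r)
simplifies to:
r & ~n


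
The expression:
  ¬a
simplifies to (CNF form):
¬a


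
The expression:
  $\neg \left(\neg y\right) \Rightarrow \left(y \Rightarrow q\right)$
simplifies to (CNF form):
$q \vee \neg y$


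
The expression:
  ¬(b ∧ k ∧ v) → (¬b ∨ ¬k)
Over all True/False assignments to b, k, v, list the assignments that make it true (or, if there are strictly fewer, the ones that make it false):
is false only for:
  b=True, k=True, v=False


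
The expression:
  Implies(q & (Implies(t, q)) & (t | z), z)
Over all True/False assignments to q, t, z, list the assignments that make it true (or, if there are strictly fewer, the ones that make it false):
is false only for:
  q=True, t=True, z=False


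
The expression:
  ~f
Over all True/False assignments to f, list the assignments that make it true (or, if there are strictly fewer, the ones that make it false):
is true only for:
  f=False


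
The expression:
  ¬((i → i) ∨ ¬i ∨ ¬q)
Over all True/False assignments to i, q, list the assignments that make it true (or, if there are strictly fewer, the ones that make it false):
is never true.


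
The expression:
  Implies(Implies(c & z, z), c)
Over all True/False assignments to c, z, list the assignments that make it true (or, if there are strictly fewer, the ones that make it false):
is true only for:
  c=True, z=False;
  c=True, z=True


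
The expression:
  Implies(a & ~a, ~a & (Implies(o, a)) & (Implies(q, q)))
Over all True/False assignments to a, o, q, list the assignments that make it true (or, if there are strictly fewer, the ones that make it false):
is always true.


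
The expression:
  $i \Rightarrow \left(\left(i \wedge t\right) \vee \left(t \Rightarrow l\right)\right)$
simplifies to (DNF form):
$\text{True}$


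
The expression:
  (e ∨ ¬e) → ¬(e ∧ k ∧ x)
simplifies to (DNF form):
¬e ∨ ¬k ∨ ¬x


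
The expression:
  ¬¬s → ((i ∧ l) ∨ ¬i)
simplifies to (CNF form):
l ∨ ¬i ∨ ¬s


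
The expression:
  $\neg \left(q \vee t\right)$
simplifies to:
$\neg q \wedge \neg t$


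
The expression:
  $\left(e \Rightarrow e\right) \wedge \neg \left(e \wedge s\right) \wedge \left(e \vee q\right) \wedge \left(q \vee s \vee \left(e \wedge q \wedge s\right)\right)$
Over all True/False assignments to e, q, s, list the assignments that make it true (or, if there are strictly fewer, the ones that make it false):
is true only for:
  e=False, q=True, s=False;
  e=False, q=True, s=True;
  e=True, q=True, s=False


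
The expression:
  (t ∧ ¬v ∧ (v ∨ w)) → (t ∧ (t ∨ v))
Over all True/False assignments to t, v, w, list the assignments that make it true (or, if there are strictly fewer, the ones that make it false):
is always true.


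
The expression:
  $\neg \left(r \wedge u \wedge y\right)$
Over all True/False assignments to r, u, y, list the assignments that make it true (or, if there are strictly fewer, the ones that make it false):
is false only for:
  r=True, u=True, y=True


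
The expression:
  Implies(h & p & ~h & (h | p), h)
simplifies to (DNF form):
True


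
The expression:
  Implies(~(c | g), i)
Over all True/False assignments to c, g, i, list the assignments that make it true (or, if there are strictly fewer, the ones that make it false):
is false only for:
  c=False, g=False, i=False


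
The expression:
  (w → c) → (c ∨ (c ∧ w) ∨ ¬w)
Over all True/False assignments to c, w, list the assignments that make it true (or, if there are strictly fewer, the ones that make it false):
is always true.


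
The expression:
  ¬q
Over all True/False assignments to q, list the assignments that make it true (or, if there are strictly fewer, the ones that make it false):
is true only for:
  q=False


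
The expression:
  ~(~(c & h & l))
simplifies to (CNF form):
c & h & l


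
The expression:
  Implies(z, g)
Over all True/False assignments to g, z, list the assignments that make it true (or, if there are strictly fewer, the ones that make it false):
is false only for:
  g=False, z=True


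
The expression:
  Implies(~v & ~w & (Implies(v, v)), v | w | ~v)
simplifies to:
True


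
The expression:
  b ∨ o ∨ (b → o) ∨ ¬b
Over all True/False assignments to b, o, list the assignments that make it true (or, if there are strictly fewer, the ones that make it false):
is always true.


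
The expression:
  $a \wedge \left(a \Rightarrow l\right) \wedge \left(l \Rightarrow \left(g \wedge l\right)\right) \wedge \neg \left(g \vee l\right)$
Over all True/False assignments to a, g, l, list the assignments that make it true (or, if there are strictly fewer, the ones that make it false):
is never true.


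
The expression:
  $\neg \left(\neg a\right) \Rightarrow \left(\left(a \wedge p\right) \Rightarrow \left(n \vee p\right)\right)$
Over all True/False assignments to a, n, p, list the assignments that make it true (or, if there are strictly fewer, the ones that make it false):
is always true.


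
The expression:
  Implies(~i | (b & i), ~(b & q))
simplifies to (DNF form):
~b | ~q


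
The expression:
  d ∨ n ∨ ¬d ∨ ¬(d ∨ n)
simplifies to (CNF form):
True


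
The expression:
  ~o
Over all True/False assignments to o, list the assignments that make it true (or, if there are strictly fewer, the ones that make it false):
is true only for:
  o=False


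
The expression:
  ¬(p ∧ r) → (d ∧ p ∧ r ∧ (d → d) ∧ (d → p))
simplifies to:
p ∧ r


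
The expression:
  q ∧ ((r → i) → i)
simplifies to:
q ∧ (i ∨ r)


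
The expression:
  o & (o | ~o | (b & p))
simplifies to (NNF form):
o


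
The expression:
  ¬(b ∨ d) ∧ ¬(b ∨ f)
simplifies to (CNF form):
¬b ∧ ¬d ∧ ¬f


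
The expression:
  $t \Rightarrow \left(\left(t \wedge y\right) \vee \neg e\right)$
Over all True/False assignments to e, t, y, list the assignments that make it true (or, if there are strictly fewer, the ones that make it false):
is false only for:
  e=True, t=True, y=False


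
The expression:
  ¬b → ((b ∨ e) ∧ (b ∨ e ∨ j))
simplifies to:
b ∨ e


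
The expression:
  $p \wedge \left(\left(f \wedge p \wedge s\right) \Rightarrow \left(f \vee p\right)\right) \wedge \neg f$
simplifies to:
$p \wedge \neg f$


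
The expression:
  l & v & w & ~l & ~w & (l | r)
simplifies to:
False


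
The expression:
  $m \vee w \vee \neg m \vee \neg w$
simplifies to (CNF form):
$\text{True}$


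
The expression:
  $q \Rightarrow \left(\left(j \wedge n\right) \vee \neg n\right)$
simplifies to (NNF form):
$j \vee \neg n \vee \neg q$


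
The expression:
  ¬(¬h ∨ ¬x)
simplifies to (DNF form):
h ∧ x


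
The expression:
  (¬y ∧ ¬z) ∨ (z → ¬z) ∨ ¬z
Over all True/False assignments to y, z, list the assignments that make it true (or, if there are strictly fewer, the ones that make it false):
is true only for:
  y=False, z=False;
  y=True, z=False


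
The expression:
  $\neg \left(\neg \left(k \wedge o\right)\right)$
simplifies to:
$k \wedge o$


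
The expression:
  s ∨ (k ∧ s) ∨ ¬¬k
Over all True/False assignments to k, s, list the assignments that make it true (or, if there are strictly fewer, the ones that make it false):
is false only for:
  k=False, s=False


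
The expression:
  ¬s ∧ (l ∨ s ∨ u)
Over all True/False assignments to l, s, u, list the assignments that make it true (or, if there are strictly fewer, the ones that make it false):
is true only for:
  l=False, s=False, u=True;
  l=True, s=False, u=False;
  l=True, s=False, u=True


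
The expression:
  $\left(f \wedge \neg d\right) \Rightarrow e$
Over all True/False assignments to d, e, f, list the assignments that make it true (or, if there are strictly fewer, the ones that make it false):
is false only for:
  d=False, e=False, f=True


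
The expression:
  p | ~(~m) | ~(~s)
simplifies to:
m | p | s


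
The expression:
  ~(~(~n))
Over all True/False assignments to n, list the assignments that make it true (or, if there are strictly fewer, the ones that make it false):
is true only for:
  n=False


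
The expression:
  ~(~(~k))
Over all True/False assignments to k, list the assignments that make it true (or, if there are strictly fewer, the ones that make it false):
is true only for:
  k=False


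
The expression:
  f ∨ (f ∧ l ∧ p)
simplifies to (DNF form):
f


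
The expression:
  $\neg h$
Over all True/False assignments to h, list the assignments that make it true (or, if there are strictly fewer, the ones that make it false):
is true only for:
  h=False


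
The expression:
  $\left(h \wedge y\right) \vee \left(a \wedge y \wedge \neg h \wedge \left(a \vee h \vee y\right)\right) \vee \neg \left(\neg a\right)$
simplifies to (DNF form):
$a \vee \left(h \wedge y\right)$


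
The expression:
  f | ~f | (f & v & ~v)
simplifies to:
True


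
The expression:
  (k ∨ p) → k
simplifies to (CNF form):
k ∨ ¬p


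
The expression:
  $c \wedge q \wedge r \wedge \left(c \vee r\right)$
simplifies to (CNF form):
$c \wedge q \wedge r$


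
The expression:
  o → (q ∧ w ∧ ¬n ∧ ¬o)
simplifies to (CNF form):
¬o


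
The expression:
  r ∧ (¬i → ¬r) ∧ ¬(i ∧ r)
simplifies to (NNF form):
False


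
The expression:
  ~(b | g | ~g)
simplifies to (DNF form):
False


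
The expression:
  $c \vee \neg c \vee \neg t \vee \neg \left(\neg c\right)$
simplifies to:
$\text{True}$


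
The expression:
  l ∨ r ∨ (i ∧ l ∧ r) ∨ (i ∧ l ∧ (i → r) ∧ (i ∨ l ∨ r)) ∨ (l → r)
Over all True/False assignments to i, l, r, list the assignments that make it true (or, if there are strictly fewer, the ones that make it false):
is always true.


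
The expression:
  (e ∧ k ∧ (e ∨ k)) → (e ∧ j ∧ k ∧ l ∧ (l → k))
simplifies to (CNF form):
(j ∨ ¬e ∨ ¬k) ∧ (l ∨ ¬e ∨ ¬k)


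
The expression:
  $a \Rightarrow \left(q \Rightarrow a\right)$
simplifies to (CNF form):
$\text{True}$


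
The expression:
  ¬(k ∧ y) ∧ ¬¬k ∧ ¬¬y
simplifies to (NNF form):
False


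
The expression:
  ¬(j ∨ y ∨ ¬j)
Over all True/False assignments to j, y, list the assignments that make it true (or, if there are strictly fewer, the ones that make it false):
is never true.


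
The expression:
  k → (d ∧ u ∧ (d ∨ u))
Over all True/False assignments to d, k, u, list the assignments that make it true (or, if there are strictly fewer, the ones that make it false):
is false only for:
  d=False, k=True, u=False;
  d=False, k=True, u=True;
  d=True, k=True, u=False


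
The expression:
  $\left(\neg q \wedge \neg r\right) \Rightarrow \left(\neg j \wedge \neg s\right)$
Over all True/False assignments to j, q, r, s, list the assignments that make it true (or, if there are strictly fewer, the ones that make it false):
is false only for:
  j=False, q=False, r=False, s=True;
  j=True, q=False, r=False, s=False;
  j=True, q=False, r=False, s=True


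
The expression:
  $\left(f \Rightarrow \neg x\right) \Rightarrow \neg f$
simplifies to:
$x \vee \neg f$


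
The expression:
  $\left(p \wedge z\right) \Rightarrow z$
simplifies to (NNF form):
$\text{True}$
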